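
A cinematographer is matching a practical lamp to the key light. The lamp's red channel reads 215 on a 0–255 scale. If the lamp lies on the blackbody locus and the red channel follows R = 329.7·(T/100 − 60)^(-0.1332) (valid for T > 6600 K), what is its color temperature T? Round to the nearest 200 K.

(t − 60)^(-0.1332) = 215/329.7 = 0.65211.
t − 60 = 0.65211^(1/-0.1332) = 0.65211^(-7.508) = 24.774, so t = 84.774.
T = 100·t = 8477 K → 8400 K to the nearest 200 K.

8400 K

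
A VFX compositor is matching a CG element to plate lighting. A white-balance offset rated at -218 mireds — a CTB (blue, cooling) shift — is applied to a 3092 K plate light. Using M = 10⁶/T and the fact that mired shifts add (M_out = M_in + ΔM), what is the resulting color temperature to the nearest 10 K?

9490 K

M_in = 10⁶/3092 = 323.42 mireds.
M_out = 323.42 + (-218) = 105.42 mireds.
T_out = 10⁶/105.42 = 9486.3 K → 9490 K.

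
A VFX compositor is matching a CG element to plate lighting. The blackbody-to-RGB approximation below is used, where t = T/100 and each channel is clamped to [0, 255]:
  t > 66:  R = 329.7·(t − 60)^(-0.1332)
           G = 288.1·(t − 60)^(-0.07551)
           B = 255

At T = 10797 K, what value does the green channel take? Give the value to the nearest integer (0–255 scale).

t = 10797/100 = 107.97; the t > 66 branch applies.
G = 288.1·(107.97 − 60)^(-0.07551) = 288.1·47.97^(-0.07551) = 288.1·0.74657 = 215.087.
Rounded: 215.

215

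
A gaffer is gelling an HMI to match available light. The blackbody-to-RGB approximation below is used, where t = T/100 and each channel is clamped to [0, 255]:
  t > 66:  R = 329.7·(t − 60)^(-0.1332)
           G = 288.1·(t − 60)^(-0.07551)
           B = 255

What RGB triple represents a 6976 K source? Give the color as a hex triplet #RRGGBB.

#F3F3FF

t = 6976/100 = 69.76; the t > 66 branch applies.
R = 329.7·(69.76 − 60)^(-0.1332) = 329.7·9.76^(-0.1332) = 329.7·0.73825 = 243.402.
G = 288.1·(69.76 − 60)^(-0.07551) = 288.1·9.76^(-0.07551) = 288.1·0.84195 = 242.566.
B = 255 by definition for t > 66.
Rounded: (243, 243, 255).
In hex: #F3F3FF.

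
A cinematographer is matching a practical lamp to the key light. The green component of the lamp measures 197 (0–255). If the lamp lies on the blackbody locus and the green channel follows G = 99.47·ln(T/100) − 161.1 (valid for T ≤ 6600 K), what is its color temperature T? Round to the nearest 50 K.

3650 K

ln t = (197 + 161.1) / 99.47 = 3.6001.
t = e^3.6001 = 36.601.
T = 100·t = 3660 K → 3650 K to the nearest 50 K.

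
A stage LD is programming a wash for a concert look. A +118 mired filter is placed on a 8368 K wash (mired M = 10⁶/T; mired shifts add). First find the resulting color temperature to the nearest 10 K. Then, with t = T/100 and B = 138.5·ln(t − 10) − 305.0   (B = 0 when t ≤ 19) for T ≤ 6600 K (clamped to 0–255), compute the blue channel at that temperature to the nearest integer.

M_in = 10⁶/8368 = 119.50; M_out = 119.50 + (+118) = 237.50.
T_out = 10⁶/237.50 = 4210.5 K → 4210 K; t = 42.1.
B = 138.5·ln(42.1 − 10) − 305.0 = 138.5·ln 32.1 − 305.0 = 138.5·3.4689 − 305.0 = 175.437.
Rounded: 175.

175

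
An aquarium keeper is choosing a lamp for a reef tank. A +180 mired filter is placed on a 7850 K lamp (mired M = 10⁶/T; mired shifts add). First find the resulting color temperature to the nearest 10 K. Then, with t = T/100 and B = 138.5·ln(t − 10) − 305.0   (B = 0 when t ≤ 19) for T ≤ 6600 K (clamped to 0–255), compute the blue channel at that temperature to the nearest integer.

126

M_in = 10⁶/7850 = 127.39; M_out = 127.39 + (+180) = 307.39.
T_out = 10⁶/307.39 = 3253.2 K → 3250 K; t = 32.5.
B = 138.5·ln(32.5 − 10) − 305.0 = 138.5·ln 22.5 − 305.0 = 138.5·3.1135 − 305.0 = 126.222.
Rounded: 126.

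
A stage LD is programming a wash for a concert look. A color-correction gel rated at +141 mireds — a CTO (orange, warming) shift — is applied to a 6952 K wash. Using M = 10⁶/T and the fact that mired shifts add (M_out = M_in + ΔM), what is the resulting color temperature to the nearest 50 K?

3500 K

M_in = 10⁶/6952 = 143.84 mireds.
M_out = 143.84 + (+141) = 284.84 mireds.
T_out = 10⁶/284.84 = 3510.7 K → 3500 K.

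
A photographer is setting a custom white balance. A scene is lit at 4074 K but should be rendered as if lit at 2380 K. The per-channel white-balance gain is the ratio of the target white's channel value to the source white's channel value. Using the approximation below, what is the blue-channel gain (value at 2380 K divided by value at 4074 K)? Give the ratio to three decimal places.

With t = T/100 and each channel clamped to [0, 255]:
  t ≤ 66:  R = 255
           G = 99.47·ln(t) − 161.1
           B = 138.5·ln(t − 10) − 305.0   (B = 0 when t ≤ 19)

At 4074 K (t = 40.74):
  B = 138.5·ln(40.74 − 10) − 305.0 = 138.5·ln 30.74 − 305.0 = 138.5·3.4256 − 305.0 = 169.441.
At 2380 K (t = 23.8):
  B = 138.5·ln(23.8 − 10) − 305.0 = 138.5·ln 13.8 − 305.0 = 138.5·2.6247 − 305.0 = 58.517.
Gain = 58.517 / 169.441 = 0.3454 → 0.345.

0.345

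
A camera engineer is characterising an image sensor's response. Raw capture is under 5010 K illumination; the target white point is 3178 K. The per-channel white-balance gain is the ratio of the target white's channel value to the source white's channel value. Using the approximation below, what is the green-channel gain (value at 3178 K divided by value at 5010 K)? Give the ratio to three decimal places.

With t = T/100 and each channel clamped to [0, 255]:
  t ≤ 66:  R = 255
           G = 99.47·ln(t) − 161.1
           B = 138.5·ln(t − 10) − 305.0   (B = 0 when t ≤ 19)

At 5010 K (t = 50.1):
  G = 99.47·ln 50.1 − 161.1 = 99.47·3.9140 − 161.1 = 228.228.
At 3178 K (t = 31.78):
  G = 99.47·ln 31.78 − 161.1 = 99.47·3.4588 − 161.1 = 182.951.
Gain = 182.951 / 228.228 = 0.8016 → 0.802.

0.802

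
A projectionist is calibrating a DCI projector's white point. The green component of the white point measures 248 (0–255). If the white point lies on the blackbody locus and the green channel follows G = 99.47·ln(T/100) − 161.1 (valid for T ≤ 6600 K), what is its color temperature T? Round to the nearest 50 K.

6100 K

ln t = (248 + 161.1) / 99.47 = 4.1128.
t = e^4.1128 = 61.117.
T = 100·t = 6112 K → 6100 K to the nearest 50 K.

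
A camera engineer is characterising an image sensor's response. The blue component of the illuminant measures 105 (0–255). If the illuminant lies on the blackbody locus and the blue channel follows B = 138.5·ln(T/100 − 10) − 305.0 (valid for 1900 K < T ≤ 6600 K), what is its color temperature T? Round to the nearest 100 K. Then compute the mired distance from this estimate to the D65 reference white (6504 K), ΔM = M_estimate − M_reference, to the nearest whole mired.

+191 mireds

ln(t − 10) = (105 + 305.0) / 138.5 = 2.9603.
t − 10 = e^2.9603 = 19.304, so t = 29.304.
T = 100·t = 2930 K → 2900 K to the nearest 100 K.
M_estimate = 10⁶/2900 = 344.83; M_reference = 10⁶/6504 = 153.75.
ΔM = 344.83 − 153.75 = 191.08 → +191 mireds.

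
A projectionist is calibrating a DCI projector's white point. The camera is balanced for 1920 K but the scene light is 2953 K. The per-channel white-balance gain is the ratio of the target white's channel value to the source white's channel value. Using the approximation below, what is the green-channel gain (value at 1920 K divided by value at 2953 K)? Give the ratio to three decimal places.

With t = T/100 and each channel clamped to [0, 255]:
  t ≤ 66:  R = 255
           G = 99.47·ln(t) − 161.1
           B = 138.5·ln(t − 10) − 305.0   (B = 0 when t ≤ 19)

At 2953 K (t = 29.53):
  G = 99.47·ln 29.53 − 161.1 = 99.47·3.3854 − 161.1 = 175.646.
At 1920 K (t = 19.2):
  G = 99.47·ln 19.2 − 161.1 = 99.47·2.9549 − 161.1 = 132.825.
Gain = 132.825 / 175.646 = 0.7562 → 0.756.

0.756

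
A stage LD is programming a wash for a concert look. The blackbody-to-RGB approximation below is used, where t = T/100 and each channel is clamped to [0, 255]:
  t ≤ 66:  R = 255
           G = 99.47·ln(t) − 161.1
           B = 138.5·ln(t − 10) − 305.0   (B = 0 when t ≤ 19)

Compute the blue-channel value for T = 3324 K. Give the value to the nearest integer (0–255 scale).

t = 3324/100 = 33.24; the t ≤ 66 branch applies.
B = 138.5·ln(33.24 − 10) − 305.0 = 138.5·ln 23.24 − 305.0 = 138.5·3.1459 − 305.0 = 130.704.
Rounded: 131.

131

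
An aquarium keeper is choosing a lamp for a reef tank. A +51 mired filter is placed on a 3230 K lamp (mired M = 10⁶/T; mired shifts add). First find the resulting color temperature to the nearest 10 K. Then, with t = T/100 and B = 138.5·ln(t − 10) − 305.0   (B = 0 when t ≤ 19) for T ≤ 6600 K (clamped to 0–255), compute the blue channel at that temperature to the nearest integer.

93

M_in = 10⁶/3230 = 309.60; M_out = 309.60 + (+51) = 360.60.
T_out = 10⁶/360.60 = 2773.2 K → 2770 K; t = 27.7.
B = 138.5·ln(27.7 − 10) − 305.0 = 138.5·ln 17.7 − 305.0 = 138.5·2.8736 − 305.0 = 92.989.
Rounded: 93.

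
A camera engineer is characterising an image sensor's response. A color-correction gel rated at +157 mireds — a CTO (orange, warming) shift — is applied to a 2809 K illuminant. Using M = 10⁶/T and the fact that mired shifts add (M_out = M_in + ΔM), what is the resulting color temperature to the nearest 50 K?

M_in = 10⁶/2809 = 356.00 mireds.
M_out = 356.00 + (+157) = 513.00 mireds.
T_out = 10⁶/513.00 = 1949.3 K → 1950 K.

1950 K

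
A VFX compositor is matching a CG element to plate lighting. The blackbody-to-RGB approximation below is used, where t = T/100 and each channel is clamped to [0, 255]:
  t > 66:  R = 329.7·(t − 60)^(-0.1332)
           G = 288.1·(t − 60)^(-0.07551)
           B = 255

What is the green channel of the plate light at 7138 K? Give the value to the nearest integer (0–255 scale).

t = 7138/100 = 71.38; the t > 66 branch applies.
G = 288.1·(71.38 − 60)^(-0.07551) = 288.1·11.38^(-0.07551) = 288.1·0.83224 = 239.770.
Rounded: 240.

240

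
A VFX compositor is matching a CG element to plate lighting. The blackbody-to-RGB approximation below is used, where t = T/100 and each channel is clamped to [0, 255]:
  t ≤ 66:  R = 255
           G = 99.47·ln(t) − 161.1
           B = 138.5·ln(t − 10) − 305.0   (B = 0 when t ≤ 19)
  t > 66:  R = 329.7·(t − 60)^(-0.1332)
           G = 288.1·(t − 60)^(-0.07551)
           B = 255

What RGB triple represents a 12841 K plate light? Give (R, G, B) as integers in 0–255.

t = 12841/100 = 128.41; the t > 66 branch applies.
R = 329.7·(128.41 − 60)^(-0.1332) = 329.7·68.41^(-0.1332) = 329.7·0.56959 = 187.794.
G = 288.1·(128.41 − 60)^(-0.07551) = 288.1·68.41^(-0.07551) = 288.1·0.72683 = 209.398.
B = 255 by definition for t > 66.
Rounded: (188, 209, 255).

(188, 209, 255)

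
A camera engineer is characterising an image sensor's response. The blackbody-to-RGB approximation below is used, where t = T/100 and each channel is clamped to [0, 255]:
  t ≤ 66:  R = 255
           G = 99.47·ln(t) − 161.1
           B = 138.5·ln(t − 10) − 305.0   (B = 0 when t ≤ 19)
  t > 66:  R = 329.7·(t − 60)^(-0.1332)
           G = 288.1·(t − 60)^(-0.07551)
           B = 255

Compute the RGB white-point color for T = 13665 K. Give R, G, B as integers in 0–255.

R=185, G=208, B=255

t = 13665/100 = 136.65; the t > 66 branch applies.
R = 329.7·(136.65 − 60)^(-0.1332) = 329.7·76.65^(-0.1332) = 329.7·0.56103 = 184.970.
G = 288.1·(136.65 − 60)^(-0.07551) = 288.1·76.65^(-0.07551) = 288.1·0.72061 = 207.608.
B = 255 by definition for t > 66.
Rounded: (185, 208, 255).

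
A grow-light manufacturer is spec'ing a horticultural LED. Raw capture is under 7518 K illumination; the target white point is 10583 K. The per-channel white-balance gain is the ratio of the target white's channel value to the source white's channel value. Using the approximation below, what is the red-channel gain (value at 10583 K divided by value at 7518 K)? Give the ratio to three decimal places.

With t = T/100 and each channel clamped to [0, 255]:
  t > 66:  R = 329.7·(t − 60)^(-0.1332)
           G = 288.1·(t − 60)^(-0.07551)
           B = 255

0.863

At 7518 K (t = 75.18):
  R = 329.7·(75.18 − 60)^(-0.1332) = 329.7·15.18^(-0.1332) = 329.7·0.69607 = 229.495.
At 10583 K (t = 105.83):
  R = 329.7·(105.83 − 60)^(-0.1332) = 329.7·45.83^(-0.1332) = 329.7·0.60081 = 198.086.
Gain = 198.086 / 229.495 = 0.8631 → 0.863.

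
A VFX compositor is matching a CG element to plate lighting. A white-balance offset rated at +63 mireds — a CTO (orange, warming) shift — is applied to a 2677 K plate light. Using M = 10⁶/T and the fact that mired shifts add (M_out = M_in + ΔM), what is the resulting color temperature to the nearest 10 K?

M_in = 10⁶/2677 = 373.55 mireds.
M_out = 373.55 + (+63) = 436.55 mireds.
T_out = 10⁶/436.55 = 2290.7 K → 2290 K.

2290 K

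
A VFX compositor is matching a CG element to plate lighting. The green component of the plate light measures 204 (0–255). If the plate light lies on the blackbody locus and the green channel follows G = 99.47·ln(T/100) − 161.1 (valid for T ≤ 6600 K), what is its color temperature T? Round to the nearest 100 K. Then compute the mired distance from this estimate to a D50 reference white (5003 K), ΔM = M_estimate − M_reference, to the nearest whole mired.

ln t = (204 + 161.1) / 99.47 = 3.6705.
t = e^3.6705 = 39.270.
T = 100·t = 3927 K → 3900 K to the nearest 100 K.
M_estimate = 10⁶/3900 = 256.41; M_reference = 10⁶/5003 = 199.88.
ΔM = 256.41 − 199.88 = 56.53 → +57 mireds.

+57 mireds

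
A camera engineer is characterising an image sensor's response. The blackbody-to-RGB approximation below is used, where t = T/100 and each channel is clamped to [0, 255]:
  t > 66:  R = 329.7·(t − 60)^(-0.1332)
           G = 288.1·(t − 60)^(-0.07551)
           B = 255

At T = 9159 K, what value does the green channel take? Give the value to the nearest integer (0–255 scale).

t = 9159/100 = 91.59; the t > 66 branch applies.
G = 288.1·(91.59 − 60)^(-0.07551) = 288.1·31.59^(-0.07551) = 288.1·0.77049 = 221.979.
Rounded: 222.

222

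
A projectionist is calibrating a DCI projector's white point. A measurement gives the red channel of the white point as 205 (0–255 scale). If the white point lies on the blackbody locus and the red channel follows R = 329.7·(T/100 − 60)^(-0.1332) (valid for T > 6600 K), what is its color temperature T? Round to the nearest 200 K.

9600 K

(t − 60)^(-0.1332) = 205/329.7 = 0.62178.
t − 60 = 0.62178^(1/-0.1332) = 0.62178^(-7.508) = 35.423, so t = 95.423.
T = 100·t = 9542 K → 9600 K to the nearest 200 K.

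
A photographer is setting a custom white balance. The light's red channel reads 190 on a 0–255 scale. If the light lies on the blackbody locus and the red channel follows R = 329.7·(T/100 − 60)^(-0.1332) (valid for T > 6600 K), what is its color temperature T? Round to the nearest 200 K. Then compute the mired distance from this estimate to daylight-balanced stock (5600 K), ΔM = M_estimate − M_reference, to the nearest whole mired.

(t − 60)^(-0.1332) = 190/329.7 = 0.57628.
t − 60 = 0.57628^(1/-0.1332) = 0.57628^(-7.508) = 62.667, so t = 122.667.
T = 100·t = 12267 K → 12200 K to the nearest 200 K.
M_estimate = 10⁶/12200 = 81.97; M_reference = 10⁶/5600 = 178.57.
ΔM = 81.97 − 178.57 = -96.60 → -97 mireds.

-97 mireds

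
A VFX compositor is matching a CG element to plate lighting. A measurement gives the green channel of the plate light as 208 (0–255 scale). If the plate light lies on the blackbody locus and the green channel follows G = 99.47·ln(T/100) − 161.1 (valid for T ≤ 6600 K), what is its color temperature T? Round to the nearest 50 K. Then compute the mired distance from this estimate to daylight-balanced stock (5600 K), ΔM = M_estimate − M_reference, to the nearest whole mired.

ln t = (208 + 161.1) / 99.47 = 3.7107.
t = e^3.7107 = 40.881.
T = 100·t = 4088 K → 4100 K to the nearest 50 K.
M_estimate = 10⁶/4100 = 243.90; M_reference = 10⁶/5600 = 178.57.
ΔM = 243.90 − 178.57 = 65.33 → +65 mireds.

+65 mireds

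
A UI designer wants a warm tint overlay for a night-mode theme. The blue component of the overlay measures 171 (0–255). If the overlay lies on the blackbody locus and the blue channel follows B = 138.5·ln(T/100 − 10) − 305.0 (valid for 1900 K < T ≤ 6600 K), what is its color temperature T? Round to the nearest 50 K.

ln(t − 10) = (171 + 305.0) / 138.5 = 3.4368.
t − 10 = e^3.4368 = 31.088, so t = 41.088.
T = 100·t = 4109 K → 4100 K to the nearest 50 K.

4100 K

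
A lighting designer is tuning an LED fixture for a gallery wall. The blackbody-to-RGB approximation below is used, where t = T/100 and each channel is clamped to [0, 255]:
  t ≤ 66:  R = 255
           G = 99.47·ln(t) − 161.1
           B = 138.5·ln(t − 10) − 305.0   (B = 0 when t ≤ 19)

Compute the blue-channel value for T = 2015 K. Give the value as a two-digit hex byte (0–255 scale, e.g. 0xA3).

t = 2015/100 = 20.15; the t ≤ 66 branch applies.
B = 138.5·ln(20.15 − 10) − 305.0 = 138.5·ln 10.15 − 305.0 = 138.5·2.3175 − 305.0 = 15.970.
Rounded: 16; in hex, 0x10.

0x10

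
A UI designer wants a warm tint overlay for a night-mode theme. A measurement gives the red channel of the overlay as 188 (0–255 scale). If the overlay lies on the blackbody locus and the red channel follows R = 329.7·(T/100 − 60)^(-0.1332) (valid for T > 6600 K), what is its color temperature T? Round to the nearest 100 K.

(t − 60)^(-0.1332) = 188/329.7 = 0.57022.
t − 60 = 0.57022^(1/-0.1332) = 0.57022^(-7.508) = 67.848, so t = 127.848.
T = 100·t = 12785 K → 12800 K to the nearest 100 K.

12800 K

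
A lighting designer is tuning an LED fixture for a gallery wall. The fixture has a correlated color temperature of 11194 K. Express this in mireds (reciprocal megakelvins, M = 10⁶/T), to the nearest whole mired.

M = 10⁶ / 11194 = 89.334 → 89 mireds.

89 mireds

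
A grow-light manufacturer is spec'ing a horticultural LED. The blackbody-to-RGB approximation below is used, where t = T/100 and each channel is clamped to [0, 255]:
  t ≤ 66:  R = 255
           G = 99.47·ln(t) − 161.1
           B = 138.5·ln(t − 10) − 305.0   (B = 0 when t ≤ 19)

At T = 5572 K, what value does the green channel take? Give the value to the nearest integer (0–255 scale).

239

t = 5572/100 = 55.72; the t ≤ 66 branch applies.
G = 99.47·ln 55.72 − 161.1 = 99.47·4.0203 − 161.1 = 238.803.
Rounded: 239.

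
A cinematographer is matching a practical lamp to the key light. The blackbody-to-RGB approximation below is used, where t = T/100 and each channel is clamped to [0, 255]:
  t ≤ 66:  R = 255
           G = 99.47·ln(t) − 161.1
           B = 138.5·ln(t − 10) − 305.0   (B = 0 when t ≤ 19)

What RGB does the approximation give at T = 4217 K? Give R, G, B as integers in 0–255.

t = 4217/100 = 42.17; the t ≤ 66 branch applies.
R = 255 by definition for t ≤ 66.
G = 99.47·ln 42.17 − 161.1 = 99.47·3.7417 − 161.1 = 211.088.
B = 138.5·ln(42.17 − 10) − 305.0 = 138.5·ln 32.17 − 305.0 = 138.5·3.4710 − 305.0 = 175.738.
Rounded: (255, 211, 176).

R=255, G=211, B=176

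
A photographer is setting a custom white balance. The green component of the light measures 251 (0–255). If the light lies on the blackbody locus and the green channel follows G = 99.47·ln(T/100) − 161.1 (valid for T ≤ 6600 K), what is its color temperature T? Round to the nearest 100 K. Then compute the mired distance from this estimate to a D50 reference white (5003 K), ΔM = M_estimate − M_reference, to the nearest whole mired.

-41 mireds

ln t = (251 + 161.1) / 99.47 = 4.1430.
t = e^4.1430 = 62.989.
T = 100·t = 6299 K → 6300 K to the nearest 100 K.
M_estimate = 10⁶/6300 = 158.73; M_reference = 10⁶/5003 = 199.88.
ΔM = 158.73 − 199.88 = -41.15 → -41 mireds.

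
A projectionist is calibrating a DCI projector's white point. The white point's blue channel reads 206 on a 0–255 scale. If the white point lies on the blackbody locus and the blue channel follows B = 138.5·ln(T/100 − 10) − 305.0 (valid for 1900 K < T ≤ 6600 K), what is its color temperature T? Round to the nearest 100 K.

ln(t − 10) = (206 + 305.0) / 138.5 = 3.6895.
t − 10 = e^3.6895 = 40.026, so t = 50.026.
T = 100·t = 5003 K → 5000 K to the nearest 100 K.

5000 K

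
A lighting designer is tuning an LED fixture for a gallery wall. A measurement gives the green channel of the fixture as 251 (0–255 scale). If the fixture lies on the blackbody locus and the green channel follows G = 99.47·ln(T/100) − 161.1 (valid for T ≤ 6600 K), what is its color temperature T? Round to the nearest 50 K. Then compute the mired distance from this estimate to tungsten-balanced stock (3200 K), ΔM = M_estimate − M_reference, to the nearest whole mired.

ln t = (251 + 161.1) / 99.47 = 4.1430.
t = e^4.1430 = 62.989.
T = 100·t = 6299 K → 6300 K to the nearest 50 K.
M_estimate = 10⁶/6300 = 158.73; M_reference = 10⁶/3200 = 312.50.
ΔM = 158.73 − 312.50 = -153.77 → -154 mireds.

-154 mireds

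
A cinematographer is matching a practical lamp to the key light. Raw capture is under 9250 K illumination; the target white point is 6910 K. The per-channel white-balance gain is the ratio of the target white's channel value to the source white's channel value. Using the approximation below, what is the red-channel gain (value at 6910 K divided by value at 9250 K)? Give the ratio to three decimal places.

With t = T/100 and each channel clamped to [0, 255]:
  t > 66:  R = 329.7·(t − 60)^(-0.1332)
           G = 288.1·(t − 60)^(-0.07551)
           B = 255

1.185

At 9250 K (t = 92.5):
  R = 329.7·(92.5 − 60)^(-0.1332) = 329.7·32.5^(-0.1332) = 329.7·0.62895 = 207.365.
At 6910 K (t = 69.1):
  R = 329.7·(69.1 − 60)^(-0.1332) = 329.7·9.1^(-0.1332) = 329.7·0.74517 = 245.683.
Gain = 245.683 / 207.365 = 1.1848 → 1.185.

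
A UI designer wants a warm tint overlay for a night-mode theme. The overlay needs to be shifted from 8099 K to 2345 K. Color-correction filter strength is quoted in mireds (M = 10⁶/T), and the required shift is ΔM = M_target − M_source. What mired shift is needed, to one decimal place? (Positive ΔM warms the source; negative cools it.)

M_source = 10⁶/8099 = 123.472; M_target = 10⁶/2345 = 426.439.
ΔM = 426.439 − 123.472 = 302.967 → +303.0 mireds, a warming shift.

+303.0 mireds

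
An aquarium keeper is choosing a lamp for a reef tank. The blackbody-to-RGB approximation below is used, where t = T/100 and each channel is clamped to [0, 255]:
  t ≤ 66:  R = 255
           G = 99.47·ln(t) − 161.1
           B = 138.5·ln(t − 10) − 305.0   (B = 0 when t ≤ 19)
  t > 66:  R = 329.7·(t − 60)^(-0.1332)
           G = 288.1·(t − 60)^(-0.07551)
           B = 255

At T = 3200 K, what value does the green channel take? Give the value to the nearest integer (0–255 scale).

t = 3200/100 = 32; the t ≤ 66 branch applies.
G = 99.47·ln 32 − 161.1 = 99.47·3.4657 − 161.1 = 183.637.
Rounded: 184.

184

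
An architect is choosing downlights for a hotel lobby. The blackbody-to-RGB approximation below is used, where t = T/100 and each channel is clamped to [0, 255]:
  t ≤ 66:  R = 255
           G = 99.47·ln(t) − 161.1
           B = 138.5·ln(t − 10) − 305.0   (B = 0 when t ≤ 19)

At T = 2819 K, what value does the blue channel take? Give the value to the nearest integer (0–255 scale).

97

t = 2819/100 = 28.19; the t ≤ 66 branch applies.
B = 138.5·ln(28.19 − 10) − 305.0 = 138.5·ln 18.19 − 305.0 = 138.5·2.9009 − 305.0 = 96.771.
Rounded: 97.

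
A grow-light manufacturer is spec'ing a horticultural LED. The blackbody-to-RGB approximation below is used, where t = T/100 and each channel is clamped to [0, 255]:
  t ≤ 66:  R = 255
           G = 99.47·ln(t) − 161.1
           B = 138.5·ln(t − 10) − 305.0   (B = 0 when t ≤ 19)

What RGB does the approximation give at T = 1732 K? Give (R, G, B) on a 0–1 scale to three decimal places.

t = 1732/100 = 17.32; the t ≤ 66 branch applies.
R = 255 by definition for t ≤ 66.
G = 99.47·ln 17.32 − 161.1 = 99.47·2.8519 − 161.1 = 122.575.
t = 17.32 ≤ 19, so B = 0.
Dividing each by 255: (1.0000, 0.4807, 0.0000) → (1.000, 0.481, 0.000).

(1.000, 0.481, 0.000)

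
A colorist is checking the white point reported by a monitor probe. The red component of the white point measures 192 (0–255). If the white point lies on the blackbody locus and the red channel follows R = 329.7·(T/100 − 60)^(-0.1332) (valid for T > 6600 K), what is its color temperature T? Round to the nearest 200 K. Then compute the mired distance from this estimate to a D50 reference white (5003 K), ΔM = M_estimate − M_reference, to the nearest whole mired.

(t − 60)^(-0.1332) = 192/329.7 = 0.58235.
t − 60 = 0.58235^(1/-0.1332) = 0.58235^(-7.508) = 57.929, so t = 117.929.
T = 100·t = 11793 K → 11800 K to the nearest 200 K.
M_estimate = 10⁶/11800 = 84.75; M_reference = 10⁶/5003 = 199.88.
ΔM = 84.75 − 199.88 = -115.13 → -115 mireds.

-115 mireds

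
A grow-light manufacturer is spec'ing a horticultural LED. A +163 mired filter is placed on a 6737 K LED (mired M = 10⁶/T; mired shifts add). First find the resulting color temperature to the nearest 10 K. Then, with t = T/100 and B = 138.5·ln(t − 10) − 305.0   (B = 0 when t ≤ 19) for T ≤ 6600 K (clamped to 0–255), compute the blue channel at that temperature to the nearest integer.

124

M_in = 10⁶/6737 = 148.43; M_out = 148.43 + (+163) = 311.43.
T_out = 10⁶/311.43 = 3211.0 K → 3210 K; t = 32.1.
B = 138.5·ln(32.1 − 10) − 305.0 = 138.5·ln 22.1 − 305.0 = 138.5·3.0956 − 305.0 = 123.737.
Rounded: 124.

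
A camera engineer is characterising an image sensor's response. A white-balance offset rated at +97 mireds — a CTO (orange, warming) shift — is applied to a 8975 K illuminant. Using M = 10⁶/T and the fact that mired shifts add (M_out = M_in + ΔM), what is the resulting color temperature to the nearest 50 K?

4800 K

M_in = 10⁶/8975 = 111.42 mireds.
M_out = 111.42 + (+97) = 208.42 mireds.
T_out = 10⁶/208.42 = 4798.0 K → 4800 K.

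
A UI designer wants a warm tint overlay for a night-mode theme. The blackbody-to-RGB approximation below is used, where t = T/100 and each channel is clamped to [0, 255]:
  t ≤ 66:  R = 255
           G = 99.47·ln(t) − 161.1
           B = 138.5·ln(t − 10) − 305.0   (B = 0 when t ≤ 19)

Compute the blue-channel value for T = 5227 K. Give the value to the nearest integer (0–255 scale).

214

t = 5227/100 = 52.27; the t ≤ 66 branch applies.
B = 138.5·ln(52.27 − 10) − 305.0 = 138.5·ln 42.27 − 305.0 = 138.5·3.7441 − 305.0 = 213.555.
Rounded: 214.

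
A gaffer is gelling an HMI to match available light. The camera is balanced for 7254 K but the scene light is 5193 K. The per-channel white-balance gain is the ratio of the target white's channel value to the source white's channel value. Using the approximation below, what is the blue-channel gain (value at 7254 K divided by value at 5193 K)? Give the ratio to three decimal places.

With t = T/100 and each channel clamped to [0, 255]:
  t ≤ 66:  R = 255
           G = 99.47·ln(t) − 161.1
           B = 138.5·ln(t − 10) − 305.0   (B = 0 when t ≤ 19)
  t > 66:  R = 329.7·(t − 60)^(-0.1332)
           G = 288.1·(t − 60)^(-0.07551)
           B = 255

At 5193 K (t = 51.93):
  B = 138.5·ln(51.93 − 10) − 305.0 = 138.5·ln 41.93 − 305.0 = 138.5·3.7360 − 305.0 = 212.436.
At 7254 K (t = 72.54):
  B = 255 by definition for t > 66.
Gain = 255.000 / 212.436 = 1.2004 → 1.200.

1.200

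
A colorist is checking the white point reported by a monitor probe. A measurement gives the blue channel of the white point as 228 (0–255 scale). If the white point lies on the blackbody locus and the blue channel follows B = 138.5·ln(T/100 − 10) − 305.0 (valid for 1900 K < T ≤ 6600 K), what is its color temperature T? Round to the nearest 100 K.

5700 K

ln(t − 10) = (228 + 305.0) / 138.5 = 3.8484.
t − 10 = e^3.8484 = 46.917, so t = 56.917.
T = 100·t = 5692 K → 5700 K to the nearest 100 K.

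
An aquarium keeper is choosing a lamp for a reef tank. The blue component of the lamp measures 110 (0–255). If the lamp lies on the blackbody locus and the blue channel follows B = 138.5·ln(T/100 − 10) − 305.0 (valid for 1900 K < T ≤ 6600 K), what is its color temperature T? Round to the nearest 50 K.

3000 K

ln(t − 10) = (110 + 305.0) / 138.5 = 2.9964.
t − 10 = e^2.9964 = 20.013, so t = 30.013.
T = 100·t = 3001 K → 3000 K to the nearest 50 K.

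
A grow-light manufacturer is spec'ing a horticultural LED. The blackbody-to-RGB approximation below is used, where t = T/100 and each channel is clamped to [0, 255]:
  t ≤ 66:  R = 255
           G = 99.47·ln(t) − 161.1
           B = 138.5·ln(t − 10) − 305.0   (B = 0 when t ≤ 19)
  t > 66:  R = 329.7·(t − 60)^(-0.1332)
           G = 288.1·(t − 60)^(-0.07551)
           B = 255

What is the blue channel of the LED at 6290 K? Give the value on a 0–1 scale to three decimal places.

0.959

t = 6290/100 = 62.9; the t ≤ 66 branch applies.
B = 138.5·ln(62.9 − 10) − 305.0 = 138.5·ln 52.9 − 305.0 = 138.5·3.9684 − 305.0 = 244.624.
On a 0–1 scale: 244.624/255 = 0.9593 → 0.959.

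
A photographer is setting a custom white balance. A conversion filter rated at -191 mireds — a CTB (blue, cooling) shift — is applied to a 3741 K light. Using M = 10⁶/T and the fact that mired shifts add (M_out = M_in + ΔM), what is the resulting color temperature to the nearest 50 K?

M_in = 10⁶/3741 = 267.31 mireds.
M_out = 267.31 + (-191) = 76.31 mireds.
T_out = 10⁶/76.31 = 13104.8 K → 13100 K.

13100 K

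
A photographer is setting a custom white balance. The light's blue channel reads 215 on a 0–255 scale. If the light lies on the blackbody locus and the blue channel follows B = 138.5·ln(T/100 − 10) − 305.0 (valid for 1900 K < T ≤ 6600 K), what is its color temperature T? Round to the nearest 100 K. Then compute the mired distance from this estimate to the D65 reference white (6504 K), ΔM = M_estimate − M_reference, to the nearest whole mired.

+35 mireds

ln(t − 10) = (215 + 305.0) / 138.5 = 3.7545.
t − 10 = e^3.7545 = 42.713, so t = 52.713.
T = 100·t = 5271 K → 5300 K to the nearest 100 K.
M_estimate = 10⁶/5300 = 188.68; M_reference = 10⁶/6504 = 153.75.
ΔM = 188.68 − 153.75 = 34.93 → +35 mireds.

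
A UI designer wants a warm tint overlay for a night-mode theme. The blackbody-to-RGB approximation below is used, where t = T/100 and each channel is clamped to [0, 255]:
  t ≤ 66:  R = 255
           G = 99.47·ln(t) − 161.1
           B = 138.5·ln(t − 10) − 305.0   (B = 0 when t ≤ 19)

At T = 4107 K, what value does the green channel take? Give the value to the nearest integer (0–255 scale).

t = 4107/100 = 41.07; the t ≤ 66 branch applies.
G = 99.47·ln 41.07 − 161.1 = 99.47·3.7153 − 161.1 = 208.459.
Rounded: 208.

208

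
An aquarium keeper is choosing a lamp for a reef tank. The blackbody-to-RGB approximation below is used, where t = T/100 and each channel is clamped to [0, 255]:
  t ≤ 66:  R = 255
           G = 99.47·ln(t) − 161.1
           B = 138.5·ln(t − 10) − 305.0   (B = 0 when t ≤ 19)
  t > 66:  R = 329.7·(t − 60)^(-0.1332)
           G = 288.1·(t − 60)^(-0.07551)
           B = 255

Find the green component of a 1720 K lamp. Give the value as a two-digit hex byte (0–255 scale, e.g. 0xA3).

t = 1720/100 = 17.2; the t ≤ 66 branch applies.
G = 99.47·ln 17.2 − 161.1 = 99.47·2.8449 − 161.1 = 121.883.
Rounded: 122; in hex, 0x7A.

0x7A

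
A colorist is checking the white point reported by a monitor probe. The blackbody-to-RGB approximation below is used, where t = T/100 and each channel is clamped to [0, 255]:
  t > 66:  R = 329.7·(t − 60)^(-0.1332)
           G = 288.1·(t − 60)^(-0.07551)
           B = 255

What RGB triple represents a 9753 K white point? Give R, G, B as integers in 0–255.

R=203, G=219, B=255

t = 9753/100 = 97.53; the t > 66 branch applies.
R = 329.7·(97.53 − 60)^(-0.1332) = 329.7·37.53^(-0.1332) = 329.7·0.61701 = 203.428.
G = 288.1·(97.53 − 60)^(-0.07551) = 288.1·37.53^(-0.07551) = 288.1·0.76053 = 219.110.
B = 255 by definition for t > 66.
Rounded: (203, 219, 255).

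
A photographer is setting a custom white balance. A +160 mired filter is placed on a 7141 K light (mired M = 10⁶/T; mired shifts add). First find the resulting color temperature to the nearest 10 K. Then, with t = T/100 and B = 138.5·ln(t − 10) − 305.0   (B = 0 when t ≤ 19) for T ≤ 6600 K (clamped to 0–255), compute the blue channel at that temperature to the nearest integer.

M_in = 10⁶/7141 = 140.04; M_out = 140.04 + (+160) = 300.04.
T_out = 10⁶/300.04 = 3332.9 K → 3330 K; t = 33.3.
B = 138.5·ln(33.3 − 10) − 305.0 = 138.5·ln 23.3 − 305.0 = 138.5·3.1485 − 305.0 = 131.061.
Rounded: 131.

131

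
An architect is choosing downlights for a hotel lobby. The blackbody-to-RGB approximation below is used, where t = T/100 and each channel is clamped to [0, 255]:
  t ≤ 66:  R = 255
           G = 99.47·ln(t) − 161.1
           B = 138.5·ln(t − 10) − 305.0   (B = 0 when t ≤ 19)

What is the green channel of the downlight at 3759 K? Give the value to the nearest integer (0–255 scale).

t = 3759/100 = 37.59; the t ≤ 66 branch applies.
G = 99.47·ln 37.59 − 161.1 = 99.47·3.6267 − 161.1 = 199.652.
Rounded: 200.

200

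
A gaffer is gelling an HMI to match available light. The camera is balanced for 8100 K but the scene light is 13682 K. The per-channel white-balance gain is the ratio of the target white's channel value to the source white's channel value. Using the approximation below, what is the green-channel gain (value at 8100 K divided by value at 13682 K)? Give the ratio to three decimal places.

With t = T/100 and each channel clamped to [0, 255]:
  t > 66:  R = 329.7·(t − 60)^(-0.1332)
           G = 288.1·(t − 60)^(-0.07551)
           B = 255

At 13682 K (t = 136.82):
  G = 288.1·(136.82 − 60)^(-0.07551) = 288.1·76.82^(-0.07551) = 288.1·0.72049 = 207.573.
At 8100 K (t = 81):
  G = 288.1·(81 − 60)^(-0.07551) = 288.1·21^(-0.07551) = 288.1·0.79462 = 228.930.
Gain = 228.930 / 207.573 = 1.1029 → 1.103.

1.103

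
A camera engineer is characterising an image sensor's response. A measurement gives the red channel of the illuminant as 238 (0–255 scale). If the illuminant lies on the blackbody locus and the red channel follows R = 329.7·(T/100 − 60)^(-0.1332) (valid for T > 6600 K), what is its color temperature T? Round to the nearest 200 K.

(t − 60)^(-0.1332) = 238/329.7 = 0.72187.
t − 60 = 0.72187^(1/-0.1332) = 0.72187^(-7.508) = 11.551, so t = 71.551.
T = 100·t = 7155 K → 7200 K to the nearest 200 K.

7200 K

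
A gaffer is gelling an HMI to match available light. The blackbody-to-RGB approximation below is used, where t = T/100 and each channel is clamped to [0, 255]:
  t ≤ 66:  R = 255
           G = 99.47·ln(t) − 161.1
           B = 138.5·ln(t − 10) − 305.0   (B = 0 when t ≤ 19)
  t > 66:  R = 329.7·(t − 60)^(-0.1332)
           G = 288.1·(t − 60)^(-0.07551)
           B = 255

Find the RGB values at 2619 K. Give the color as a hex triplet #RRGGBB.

#FFA451

t = 2619/100 = 26.19; the t ≤ 66 branch applies.
R = 255 by definition for t ≤ 66.
G = 99.47·ln 26.19 − 161.1 = 99.47·3.2654 − 161.1 = 163.707.
B = 138.5·ln(26.19 − 10) − 305.0 = 138.5·ln 16.19 − 305.0 = 138.5·2.7844 − 305.0 = 80.639.
Rounded: (255, 164, 81).
In hex: #FFA451.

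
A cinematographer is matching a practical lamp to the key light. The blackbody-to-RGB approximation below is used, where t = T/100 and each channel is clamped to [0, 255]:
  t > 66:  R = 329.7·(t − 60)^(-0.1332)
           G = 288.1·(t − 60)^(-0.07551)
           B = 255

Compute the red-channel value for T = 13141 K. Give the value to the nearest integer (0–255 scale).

t = 13141/100 = 131.41; the t > 66 branch applies.
R = 329.7·(131.41 − 60)^(-0.1332) = 329.7·71.41^(-0.1332) = 329.7·0.56634 = 186.723.
Rounded: 187.

187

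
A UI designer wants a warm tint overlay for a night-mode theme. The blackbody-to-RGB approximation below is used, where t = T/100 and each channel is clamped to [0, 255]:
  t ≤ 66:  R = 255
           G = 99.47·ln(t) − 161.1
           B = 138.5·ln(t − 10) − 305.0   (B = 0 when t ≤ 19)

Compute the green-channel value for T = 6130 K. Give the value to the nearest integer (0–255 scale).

248

t = 6130/100 = 61.3; the t ≤ 66 branch applies.
G = 99.47·ln 61.3 − 161.1 = 99.47·4.1158 − 161.1 = 248.297.
Rounded: 248.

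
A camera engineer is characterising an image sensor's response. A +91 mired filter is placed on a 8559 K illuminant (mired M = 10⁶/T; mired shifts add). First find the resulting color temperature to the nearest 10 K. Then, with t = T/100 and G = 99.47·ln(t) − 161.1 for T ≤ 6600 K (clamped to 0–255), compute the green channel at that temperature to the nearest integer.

M_in = 10⁶/8559 = 116.84; M_out = 116.84 + (+91) = 207.84.
T_out = 10⁶/207.84 = 4811.5 K → 4810 K; t = 48.1.
G = 99.47·ln 48.1 − 161.1 = 99.47·3.8733 − 161.1 = 224.175.
Rounded: 224.

224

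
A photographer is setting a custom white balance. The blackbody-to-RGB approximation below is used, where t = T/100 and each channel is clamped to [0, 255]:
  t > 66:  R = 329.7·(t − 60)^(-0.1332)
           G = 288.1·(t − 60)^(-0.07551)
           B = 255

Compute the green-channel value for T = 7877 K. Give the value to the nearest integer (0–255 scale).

t = 7877/100 = 78.77; the t > 66 branch applies.
G = 288.1·(78.77 − 60)^(-0.07551) = 288.1·18.77^(-0.07551) = 288.1·0.80138 = 230.879.
Rounded: 231.

231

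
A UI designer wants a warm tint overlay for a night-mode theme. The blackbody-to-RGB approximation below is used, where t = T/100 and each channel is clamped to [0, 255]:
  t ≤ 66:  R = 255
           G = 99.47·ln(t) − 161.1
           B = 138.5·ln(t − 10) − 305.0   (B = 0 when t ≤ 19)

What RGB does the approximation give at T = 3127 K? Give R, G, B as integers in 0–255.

R=255, G=181, B=118

t = 3127/100 = 31.27; the t ≤ 66 branch applies.
R = 255 by definition for t ≤ 66.
G = 99.47·ln 31.27 − 161.1 = 99.47·3.4427 − 161.1 = 181.341.
B = 138.5·ln(31.27 − 10) − 305.0 = 138.5·ln 21.27 − 305.0 = 138.5·3.0573 − 305.0 = 118.436.
Rounded: (255, 181, 118).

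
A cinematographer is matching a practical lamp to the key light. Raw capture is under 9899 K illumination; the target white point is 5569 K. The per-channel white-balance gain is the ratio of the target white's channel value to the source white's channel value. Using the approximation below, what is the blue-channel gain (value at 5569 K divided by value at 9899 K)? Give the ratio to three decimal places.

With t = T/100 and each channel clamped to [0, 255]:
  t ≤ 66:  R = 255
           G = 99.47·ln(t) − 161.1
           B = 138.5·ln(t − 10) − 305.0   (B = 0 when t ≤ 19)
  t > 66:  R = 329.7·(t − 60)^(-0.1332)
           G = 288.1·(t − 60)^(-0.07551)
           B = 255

At 9899 K (t = 98.99):
  B = 255 by definition for t > 66.
At 5569 K (t = 55.69):
  B = 138.5·ln(55.69 − 10) − 305.0 = 138.5·ln 45.69 − 305.0 = 138.5·3.8219 − 305.0 = 224.330.
Gain = 224.330 / 255.000 = 0.8797 → 0.880.

0.880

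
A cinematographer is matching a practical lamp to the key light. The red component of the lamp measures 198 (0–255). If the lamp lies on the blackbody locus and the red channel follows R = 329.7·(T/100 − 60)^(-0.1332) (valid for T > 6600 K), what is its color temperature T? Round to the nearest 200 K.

10600 K

(t − 60)^(-0.1332) = 198/329.7 = 0.60055.
t − 60 = 0.60055^(1/-0.1332) = 0.60055^(-7.508) = 45.980, so t = 105.980.
T = 100·t = 10598 K → 10600 K to the nearest 200 K.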